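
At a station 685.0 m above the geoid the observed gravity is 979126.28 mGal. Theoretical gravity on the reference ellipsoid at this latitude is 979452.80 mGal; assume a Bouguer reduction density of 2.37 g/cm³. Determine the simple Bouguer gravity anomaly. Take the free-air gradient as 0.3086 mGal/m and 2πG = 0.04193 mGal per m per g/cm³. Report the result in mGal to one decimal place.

Free-air correction = 0.3086 × 685.0 = 211.39 mGal
Free-air anomaly = 979126.28 − 979452.80 + (211.39) = -115.13 mGal
Bouguer slab correction = 0.04193 × 2.37 × 685.0 = 68.07 mGal
Simple Bouguer anomaly = -115.13 − (68.07) = -183.20 mGal

-183.2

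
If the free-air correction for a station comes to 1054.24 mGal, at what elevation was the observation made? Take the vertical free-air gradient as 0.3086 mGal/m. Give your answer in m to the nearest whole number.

3416

h = 1054.24 / 0.3086 = 3416.20 m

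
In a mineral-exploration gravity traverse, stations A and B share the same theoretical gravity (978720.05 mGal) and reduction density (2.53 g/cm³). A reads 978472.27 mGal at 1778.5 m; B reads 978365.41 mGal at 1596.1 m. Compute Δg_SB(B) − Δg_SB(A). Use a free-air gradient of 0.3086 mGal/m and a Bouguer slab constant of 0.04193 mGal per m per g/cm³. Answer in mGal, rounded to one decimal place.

Δg_SB(A) = 978472.27 − 978720.05 + 0.3086×1778.5 − 0.04193×2.53×1778.5 = 112.40 mGal
Δg_SB(B) = 978365.41 − 978720.05 + 0.3086×1596.1 − 0.04193×2.53×1596.1 = -31.40 mGal
Difference = -31.40 − (112.40) = -143.80 mGal

-143.8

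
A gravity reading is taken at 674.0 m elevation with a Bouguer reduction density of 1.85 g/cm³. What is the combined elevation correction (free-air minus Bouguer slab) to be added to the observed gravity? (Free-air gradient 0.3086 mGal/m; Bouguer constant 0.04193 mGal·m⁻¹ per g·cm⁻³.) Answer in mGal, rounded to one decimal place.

155.7

Combined gradient = 0.3086 − 0.04193 × 1.85 = 0.2310295 mGal/m
Combined elevation correction = 0.2310295 × 674.0 = 155.7 mGal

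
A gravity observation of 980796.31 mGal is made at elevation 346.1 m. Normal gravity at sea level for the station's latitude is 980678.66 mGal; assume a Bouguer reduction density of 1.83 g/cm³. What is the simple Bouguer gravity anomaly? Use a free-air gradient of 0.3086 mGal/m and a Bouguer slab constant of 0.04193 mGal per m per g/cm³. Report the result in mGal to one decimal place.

Free-air correction = 0.3086 × 346.1 = 106.81 mGal
Free-air anomaly = 980796.31 − 980678.66 + (106.81) = 224.46 mGal
Bouguer slab correction = 0.04193 × 1.83 × 346.1 = 26.56 mGal
Simple Bouguer anomaly = 224.46 − (26.56) = 197.90 mGal

197.9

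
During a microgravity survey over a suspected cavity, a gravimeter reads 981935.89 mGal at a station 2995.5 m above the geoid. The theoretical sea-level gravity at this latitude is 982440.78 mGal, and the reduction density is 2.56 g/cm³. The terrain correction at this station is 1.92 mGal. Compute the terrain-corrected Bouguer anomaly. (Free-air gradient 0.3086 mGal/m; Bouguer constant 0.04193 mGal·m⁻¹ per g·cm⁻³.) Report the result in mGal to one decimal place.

99.9

Free-air correction = 0.3086 × 2995.5 = 924.41 mGal
Free-air anomaly = 981935.89 − 982440.78 + (924.41) = 419.52 mGal
Bouguer slab correction = 0.04193 × 2.56 × 2995.5 = 321.54 mGal
Simple Bouguer anomaly = 419.52 − (321.54) = 97.98 mGal
Complete Bouguer anomaly = 97.98 + 1.92 = 99.90 mGal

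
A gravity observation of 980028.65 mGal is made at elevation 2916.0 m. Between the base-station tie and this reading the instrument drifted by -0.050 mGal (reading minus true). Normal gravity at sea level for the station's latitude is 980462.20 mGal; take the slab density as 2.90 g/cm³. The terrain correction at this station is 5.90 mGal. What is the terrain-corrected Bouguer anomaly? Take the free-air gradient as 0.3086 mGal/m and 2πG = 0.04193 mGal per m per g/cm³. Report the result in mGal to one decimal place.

Drift-corrected reading = 980028.65 − (-0.050) = 980028.700 mGal
Free-air correction = 0.3086 × 2916.0 = 899.88 mGal
Free-air anomaly = 980028.700 − 980462.20 + (899.88) = 466.380 mGal
Bouguer slab correction = 0.04193 × 2.90 × 2916.0 = 354.58 mGal
Simple Bouguer anomaly = 466.380 − (354.58) = 111.800 mGal
Complete Bouguer anomaly = 111.800 + 5.90 = 117.700 mGal

117.7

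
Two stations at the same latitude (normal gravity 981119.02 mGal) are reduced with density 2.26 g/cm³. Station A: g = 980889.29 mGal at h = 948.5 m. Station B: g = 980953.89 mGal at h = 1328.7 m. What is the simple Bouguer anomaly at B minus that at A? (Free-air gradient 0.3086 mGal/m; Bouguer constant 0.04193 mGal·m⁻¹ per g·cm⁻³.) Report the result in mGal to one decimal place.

145.9

Δg_SB(A) = 980889.29 − 981119.02 + 0.3086×948.5 − 0.04193×2.26×948.5 = -26.90 mGal
Δg_SB(B) = 980953.89 − 981119.02 + 0.3086×1328.7 − 0.04193×2.26×1328.7 = 119.00 mGal
Difference = 119.00 − (-26.90) = 145.90 mGal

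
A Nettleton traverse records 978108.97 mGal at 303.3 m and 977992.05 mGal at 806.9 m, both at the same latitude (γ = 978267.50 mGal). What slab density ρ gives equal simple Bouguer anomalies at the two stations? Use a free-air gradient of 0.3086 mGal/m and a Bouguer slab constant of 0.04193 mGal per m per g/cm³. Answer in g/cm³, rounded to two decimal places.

1.82

Δg_obs = 977992.05 − 978108.97 = -116.92 mGal over Δh = 806.9 − 303.3 = 503.6 m
Equal Bouguer anomalies ⇒ Δg_obs + (0.3086 − 0.04193ρ)·Δh = 0
0.3086 − 0.04193ρ = −Δg_obs/Δh = 0.23217
ρ = (0.3086 − 0.23217) / 0.04193 = 1.82 g/cm³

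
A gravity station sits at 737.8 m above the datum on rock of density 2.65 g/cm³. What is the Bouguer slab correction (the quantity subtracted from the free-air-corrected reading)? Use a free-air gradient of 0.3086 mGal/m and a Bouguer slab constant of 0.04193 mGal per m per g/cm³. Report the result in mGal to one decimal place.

82.0

Bouguer slab correction = 0.04193 × 2.65 × 737.8 = 82.0 mGal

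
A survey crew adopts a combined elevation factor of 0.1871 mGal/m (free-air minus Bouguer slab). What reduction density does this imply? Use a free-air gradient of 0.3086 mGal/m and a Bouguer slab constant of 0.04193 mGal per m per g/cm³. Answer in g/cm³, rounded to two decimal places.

0.1871 = 0.3086 − 0.04193 × ρ
ρ = (0.3086 − 0.1871) / 0.04193 = 2.90 g/cm³

2.90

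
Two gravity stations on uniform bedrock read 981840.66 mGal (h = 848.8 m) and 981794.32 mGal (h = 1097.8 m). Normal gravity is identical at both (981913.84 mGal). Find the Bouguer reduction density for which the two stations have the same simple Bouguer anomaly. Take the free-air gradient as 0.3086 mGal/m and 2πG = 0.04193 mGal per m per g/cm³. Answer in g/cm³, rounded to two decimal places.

2.92

Δg_obs = 981794.32 − 981840.66 = -46.34 mGal over Δh = 1097.8 − 848.8 = 249.0 m
Equal Bouguer anomalies ⇒ Δg_obs + (0.3086 − 0.04193ρ)·Δh = 0
0.3086 − 0.04193ρ = −Δg_obs/Δh = 0.18610
ρ = (0.3086 − 0.18610) / 0.04193 = 2.92 g/cm³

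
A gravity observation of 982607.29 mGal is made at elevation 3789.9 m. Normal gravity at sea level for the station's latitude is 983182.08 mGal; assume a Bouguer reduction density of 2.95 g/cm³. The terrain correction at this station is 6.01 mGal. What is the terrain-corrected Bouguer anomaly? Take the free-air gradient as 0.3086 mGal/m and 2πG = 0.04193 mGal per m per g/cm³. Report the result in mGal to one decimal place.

132.0

Free-air correction = 0.3086 × 3789.9 = 1169.56 mGal
Free-air anomaly = 982607.29 − 983182.08 + (1169.56) = 594.77 mGal
Bouguer slab correction = 0.04193 × 2.95 × 3789.9 = 468.79 mGal
Simple Bouguer anomaly = 594.77 − (468.79) = 125.98 mGal
Complete Bouguer anomaly = 125.98 + 6.01 = 131.99 mGal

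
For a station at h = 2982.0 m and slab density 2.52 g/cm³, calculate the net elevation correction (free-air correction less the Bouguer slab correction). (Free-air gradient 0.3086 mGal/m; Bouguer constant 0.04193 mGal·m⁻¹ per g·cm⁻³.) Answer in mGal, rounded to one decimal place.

605.2

Combined gradient = 0.3086 − 0.04193 × 2.52 = 0.2029364 mGal/m
Combined elevation correction = 0.2029364 × 2982.0 = 605.2 mGal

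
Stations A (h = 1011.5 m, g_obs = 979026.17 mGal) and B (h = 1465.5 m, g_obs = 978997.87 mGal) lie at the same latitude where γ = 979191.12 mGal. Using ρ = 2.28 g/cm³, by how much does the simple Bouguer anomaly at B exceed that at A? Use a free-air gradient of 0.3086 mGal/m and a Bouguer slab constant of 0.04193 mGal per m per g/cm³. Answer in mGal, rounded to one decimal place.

Δg_SB(A) = 979026.17 − 979191.12 + 0.3086×1011.5 − 0.04193×2.28×1011.5 = 50.50 mGal
Δg_SB(B) = 978997.87 − 979191.12 + 0.3086×1465.5 − 0.04193×2.28×1465.5 = 118.90 mGal
Difference = 118.90 − (50.50) = 68.40 mGal

68.4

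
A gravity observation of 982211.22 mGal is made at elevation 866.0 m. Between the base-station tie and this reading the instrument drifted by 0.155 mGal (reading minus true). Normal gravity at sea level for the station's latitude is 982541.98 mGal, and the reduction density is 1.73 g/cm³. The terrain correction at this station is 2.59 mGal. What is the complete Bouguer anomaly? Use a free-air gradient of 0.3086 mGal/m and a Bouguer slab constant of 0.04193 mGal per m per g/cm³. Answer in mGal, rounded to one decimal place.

Drift-corrected reading = 982211.22 − (0.155) = 982211.065 mGal
Free-air correction = 0.3086 × 866.0 = 267.25 mGal
Free-air anomaly = 982211.065 − 982541.98 + (267.25) = -63.665 mGal
Bouguer slab correction = 0.04193 × 1.73 × 866.0 = 62.82 mGal
Simple Bouguer anomaly = -63.665 − (62.82) = -126.485 mGal
Complete Bouguer anomaly = -126.485 + 2.59 = -123.895 mGal

-123.9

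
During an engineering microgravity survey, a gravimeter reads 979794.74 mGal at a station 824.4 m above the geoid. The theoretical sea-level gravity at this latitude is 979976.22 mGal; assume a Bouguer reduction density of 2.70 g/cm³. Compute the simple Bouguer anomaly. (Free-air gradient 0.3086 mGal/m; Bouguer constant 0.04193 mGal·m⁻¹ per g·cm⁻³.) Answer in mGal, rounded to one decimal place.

Free-air correction = 0.3086 × 824.4 = 254.41 mGal
Free-air anomaly = 979794.74 − 979976.22 + (254.41) = 72.93 mGal
Bouguer slab correction = 0.04193 × 2.70 × 824.4 = 93.33 mGal
Simple Bouguer anomaly = 72.93 − (93.33) = -20.40 mGal

-20.4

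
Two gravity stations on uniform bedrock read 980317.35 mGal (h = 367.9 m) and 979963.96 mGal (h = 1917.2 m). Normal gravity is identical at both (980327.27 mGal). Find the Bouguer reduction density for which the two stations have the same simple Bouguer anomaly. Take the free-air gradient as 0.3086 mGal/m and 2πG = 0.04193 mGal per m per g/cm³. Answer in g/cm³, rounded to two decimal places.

Δg_obs = 979963.96 − 980317.35 = -353.39 mGal over Δh = 1917.2 − 367.9 = 1549.3 m
Equal Bouguer anomalies ⇒ Δg_obs + (0.3086 − 0.04193ρ)·Δh = 0
0.3086 − 0.04193ρ = −Δg_obs/Δh = 0.22810
ρ = (0.3086 − 0.22810) / 0.04193 = 1.92 g/cm³

1.92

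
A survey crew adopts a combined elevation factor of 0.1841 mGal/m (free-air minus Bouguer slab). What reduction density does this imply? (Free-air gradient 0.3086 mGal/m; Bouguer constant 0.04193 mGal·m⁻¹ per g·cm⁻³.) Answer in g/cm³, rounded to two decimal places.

2.97

0.1841 = 0.3086 − 0.04193 × ρ
ρ = (0.3086 − 0.1841) / 0.04193 = 2.97 g/cm³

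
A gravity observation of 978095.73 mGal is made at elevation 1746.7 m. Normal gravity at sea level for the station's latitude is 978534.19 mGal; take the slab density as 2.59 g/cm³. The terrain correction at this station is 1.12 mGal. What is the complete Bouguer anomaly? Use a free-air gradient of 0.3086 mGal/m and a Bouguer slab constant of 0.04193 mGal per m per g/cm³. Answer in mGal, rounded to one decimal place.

-88.0

Free-air correction = 0.3086 × 1746.7 = 539.03 mGal
Free-air anomaly = 978095.73 − 978534.19 + (539.03) = 100.57 mGal
Bouguer slab correction = 0.04193 × 2.59 × 1746.7 = 189.69 mGal
Simple Bouguer anomaly = 100.57 − (189.69) = -89.12 mGal
Complete Bouguer anomaly = -89.12 + 1.12 = -88.00 mGal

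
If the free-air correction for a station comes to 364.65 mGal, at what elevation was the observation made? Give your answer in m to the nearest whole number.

1182

h = 364.65 / 0.3086 = 1181.63 m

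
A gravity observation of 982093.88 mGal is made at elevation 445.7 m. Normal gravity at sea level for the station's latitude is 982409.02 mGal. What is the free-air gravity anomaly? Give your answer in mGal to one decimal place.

Free-air correction = 0.3086 × 445.7 = 137.54 mGal
Free-air anomaly = 982093.88 − 982409.02 + (137.54) = -177.60 mGal

-177.6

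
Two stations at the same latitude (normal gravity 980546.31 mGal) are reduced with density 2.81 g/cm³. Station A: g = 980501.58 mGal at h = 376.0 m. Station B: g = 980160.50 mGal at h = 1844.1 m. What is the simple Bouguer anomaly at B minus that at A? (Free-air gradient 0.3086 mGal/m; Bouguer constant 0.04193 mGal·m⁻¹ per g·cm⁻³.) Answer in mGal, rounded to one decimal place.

Δg_SB(A) = 980501.58 − 980546.31 + 0.3086×376.0 − 0.04193×2.81×376.0 = 27.00 mGal
Δg_SB(B) = 980160.50 − 980546.31 + 0.3086×1844.1 − 0.04193×2.81×1844.1 = -34.00 mGal
Difference = -34.00 − (27.00) = -61.00 mGal

-61.0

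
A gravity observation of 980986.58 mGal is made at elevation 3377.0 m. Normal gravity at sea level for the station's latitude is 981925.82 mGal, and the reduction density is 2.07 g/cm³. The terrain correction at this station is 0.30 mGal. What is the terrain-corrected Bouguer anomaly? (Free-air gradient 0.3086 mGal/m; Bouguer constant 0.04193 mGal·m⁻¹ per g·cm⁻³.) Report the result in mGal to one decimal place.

Free-air correction = 0.3086 × 3377.0 = 1042.14 mGal
Free-air anomaly = 980986.58 − 981925.82 + (1042.14) = 102.90 mGal
Bouguer slab correction = 0.04193 × 2.07 × 3377.0 = 293.11 mGal
Simple Bouguer anomaly = 102.90 − (293.11) = -190.21 mGal
Complete Bouguer anomaly = -190.21 + 0.30 = -189.91 mGal

-189.9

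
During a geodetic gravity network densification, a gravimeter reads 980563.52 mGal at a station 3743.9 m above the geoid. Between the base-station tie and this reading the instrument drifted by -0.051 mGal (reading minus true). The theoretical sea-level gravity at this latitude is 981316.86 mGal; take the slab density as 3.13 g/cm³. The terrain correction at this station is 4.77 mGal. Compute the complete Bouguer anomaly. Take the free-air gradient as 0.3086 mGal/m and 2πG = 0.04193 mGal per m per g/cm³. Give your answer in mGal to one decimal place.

Drift-corrected reading = 980563.52 − (-0.051) = 980563.571 mGal
Free-air correction = 0.3086 × 3743.9 = 1155.37 mGal
Free-air anomaly = 980563.571 − 981316.86 + (1155.37) = 402.081 mGal
Bouguer slab correction = 0.04193 × 3.13 × 3743.9 = 491.35 mGal
Simple Bouguer anomaly = 402.081 − (491.35) = -89.269 mGal
Complete Bouguer anomaly = -89.269 + 4.77 = -84.499 mGal

-84.5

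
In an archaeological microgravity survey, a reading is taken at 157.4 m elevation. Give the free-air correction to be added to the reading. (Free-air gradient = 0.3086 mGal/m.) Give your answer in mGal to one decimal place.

48.6

Free-air correction = 0.3086 × 157.4 = 48.6 mGal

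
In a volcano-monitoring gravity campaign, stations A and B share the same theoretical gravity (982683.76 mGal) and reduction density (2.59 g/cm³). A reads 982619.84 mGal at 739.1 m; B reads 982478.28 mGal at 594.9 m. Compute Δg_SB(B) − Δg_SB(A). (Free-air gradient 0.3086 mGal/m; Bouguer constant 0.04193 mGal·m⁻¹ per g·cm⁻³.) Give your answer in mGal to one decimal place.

-170.4

Δg_SB(A) = 982619.84 − 982683.76 + 0.3086×739.1 − 0.04193×2.59×739.1 = 83.90 mGal
Δg_SB(B) = 982478.28 − 982683.76 + 0.3086×594.9 − 0.04193×2.59×594.9 = -86.50 mGal
Difference = -86.50 − (83.90) = -170.40 mGal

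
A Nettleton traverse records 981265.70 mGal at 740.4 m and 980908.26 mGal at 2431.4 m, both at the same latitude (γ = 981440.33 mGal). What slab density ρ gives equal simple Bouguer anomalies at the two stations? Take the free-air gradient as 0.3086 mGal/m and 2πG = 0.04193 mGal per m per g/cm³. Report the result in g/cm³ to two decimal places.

2.32

Δg_obs = 980908.26 − 981265.70 = -357.44 mGal over Δh = 2431.4 − 740.4 = 1691.0 m
Equal Bouguer anomalies ⇒ Δg_obs + (0.3086 − 0.04193ρ)·Δh = 0
0.3086 − 0.04193ρ = −Δg_obs/Δh = 0.21138
ρ = (0.3086 − 0.21138) / 0.04193 = 2.32 g/cm³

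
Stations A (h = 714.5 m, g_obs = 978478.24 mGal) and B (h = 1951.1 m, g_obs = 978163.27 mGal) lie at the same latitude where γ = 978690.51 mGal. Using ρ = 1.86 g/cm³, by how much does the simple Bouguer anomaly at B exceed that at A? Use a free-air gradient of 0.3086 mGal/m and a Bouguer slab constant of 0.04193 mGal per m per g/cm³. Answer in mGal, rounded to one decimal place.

Δg_SB(A) = 978478.24 − 978690.51 + 0.3086×714.5 − 0.04193×1.86×714.5 = -47.50 mGal
Δg_SB(B) = 978163.27 − 978690.51 + 0.3086×1951.1 − 0.04193×1.86×1951.1 = -77.30 mGal
Difference = -77.30 − (-47.50) = -29.80 mGal

-29.8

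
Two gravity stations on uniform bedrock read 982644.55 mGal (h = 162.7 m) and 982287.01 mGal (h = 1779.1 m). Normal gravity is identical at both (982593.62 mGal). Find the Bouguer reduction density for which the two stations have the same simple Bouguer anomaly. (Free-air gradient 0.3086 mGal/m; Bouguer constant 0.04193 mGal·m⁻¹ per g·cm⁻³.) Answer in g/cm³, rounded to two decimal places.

Δg_obs = 982287.01 − 982644.55 = -357.54 mGal over Δh = 1779.1 − 162.7 = 1616.4 m
Equal Bouguer anomalies ⇒ Δg_obs + (0.3086 − 0.04193ρ)·Δh = 0
0.3086 − 0.04193ρ = −Δg_obs/Δh = 0.22120
ρ = (0.3086 − 0.22120) / 0.04193 = 2.08 g/cm³

2.08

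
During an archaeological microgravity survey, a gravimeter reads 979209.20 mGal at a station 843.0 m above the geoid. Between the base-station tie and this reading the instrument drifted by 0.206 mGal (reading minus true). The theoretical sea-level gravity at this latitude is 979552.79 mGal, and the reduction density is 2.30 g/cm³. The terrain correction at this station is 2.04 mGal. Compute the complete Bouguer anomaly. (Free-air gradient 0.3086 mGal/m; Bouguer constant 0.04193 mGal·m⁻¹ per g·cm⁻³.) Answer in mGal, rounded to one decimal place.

Drift-corrected reading = 979209.20 − (0.206) = 979208.994 mGal
Free-air correction = 0.3086 × 843.0 = 260.15 mGal
Free-air anomaly = 979208.994 − 979552.79 + (260.15) = -83.646 mGal
Bouguer slab correction = 0.04193 × 2.30 × 843.0 = 81.30 mGal
Simple Bouguer anomaly = -83.646 − (81.30) = -164.946 mGal
Complete Bouguer anomaly = -164.946 + 2.04 = -162.906 mGal

-162.9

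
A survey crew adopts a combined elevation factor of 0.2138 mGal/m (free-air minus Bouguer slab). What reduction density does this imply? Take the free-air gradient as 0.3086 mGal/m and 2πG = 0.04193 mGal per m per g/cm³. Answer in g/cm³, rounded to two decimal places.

0.2138 = 0.3086 − 0.04193 × ρ
ρ = (0.3086 − 0.2138) / 0.04193 = 2.26 g/cm³

2.26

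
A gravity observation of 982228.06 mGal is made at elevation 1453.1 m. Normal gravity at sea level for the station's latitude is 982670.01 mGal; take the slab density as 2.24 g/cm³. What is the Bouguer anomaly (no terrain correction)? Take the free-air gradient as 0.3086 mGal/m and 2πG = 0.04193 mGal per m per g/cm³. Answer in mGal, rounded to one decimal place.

-130.0

Free-air correction = 0.3086 × 1453.1 = 448.43 mGal
Free-air anomaly = 982228.06 − 982670.01 + (448.43) = 6.48 mGal
Bouguer slab correction = 0.04193 × 2.24 × 1453.1 = 136.48 mGal
Simple Bouguer anomaly = 6.48 − (136.48) = -130.00 mGal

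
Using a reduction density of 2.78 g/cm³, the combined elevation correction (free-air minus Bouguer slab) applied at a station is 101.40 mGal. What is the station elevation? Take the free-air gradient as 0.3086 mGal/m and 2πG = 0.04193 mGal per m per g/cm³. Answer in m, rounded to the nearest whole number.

528

Combined gradient = 0.3086 − 0.04193 × 2.78 = 0.1920346 mGal/m
h = 101.40 / 0.1920346 = 528.03 m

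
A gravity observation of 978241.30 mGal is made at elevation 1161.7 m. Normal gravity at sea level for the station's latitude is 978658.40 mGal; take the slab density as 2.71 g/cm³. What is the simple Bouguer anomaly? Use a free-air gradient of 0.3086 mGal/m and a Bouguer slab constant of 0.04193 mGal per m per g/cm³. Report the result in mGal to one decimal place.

Free-air correction = 0.3086 × 1161.7 = 358.50 mGal
Free-air anomaly = 978241.30 − 978658.40 + (358.50) = -58.60 mGal
Bouguer slab correction = 0.04193 × 2.71 × 1161.7 = 132.00 mGal
Simple Bouguer anomaly = -58.60 − (132.00) = -190.60 mGal

-190.6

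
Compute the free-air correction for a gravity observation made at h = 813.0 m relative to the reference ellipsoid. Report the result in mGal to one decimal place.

Free-air correction = 0.3086 × 813.0 = 250.9 mGal

250.9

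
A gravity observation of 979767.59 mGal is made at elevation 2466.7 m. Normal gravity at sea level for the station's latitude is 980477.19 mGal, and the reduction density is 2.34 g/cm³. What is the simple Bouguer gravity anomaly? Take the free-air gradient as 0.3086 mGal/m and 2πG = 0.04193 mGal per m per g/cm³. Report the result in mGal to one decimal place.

Free-air correction = 0.3086 × 2466.7 = 761.22 mGal
Free-air anomaly = 979767.59 − 980477.19 + (761.22) = 51.62 mGal
Bouguer slab correction = 0.04193 × 2.34 × 2466.7 = 242.02 mGal
Simple Bouguer anomaly = 51.62 − (242.02) = -190.40 mGal

-190.4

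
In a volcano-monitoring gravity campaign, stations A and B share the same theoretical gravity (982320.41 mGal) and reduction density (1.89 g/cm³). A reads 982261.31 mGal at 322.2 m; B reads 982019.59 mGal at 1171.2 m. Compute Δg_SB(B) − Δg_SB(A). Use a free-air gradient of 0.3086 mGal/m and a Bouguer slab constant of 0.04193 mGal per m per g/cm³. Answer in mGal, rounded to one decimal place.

-47.0

Δg_SB(A) = 982261.31 − 982320.41 + 0.3086×322.2 − 0.04193×1.89×322.2 = 14.80 mGal
Δg_SB(B) = 982019.59 − 982320.41 + 0.3086×1171.2 − 0.04193×1.89×1171.2 = -32.20 mGal
Difference = -32.20 − (14.80) = -47.00 mGal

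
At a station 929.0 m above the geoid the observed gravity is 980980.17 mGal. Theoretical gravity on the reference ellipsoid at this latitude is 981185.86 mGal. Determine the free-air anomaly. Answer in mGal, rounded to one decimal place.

81.0

Free-air correction = 0.3086 × 929.0 = 286.69 mGal
Free-air anomaly = 980980.17 − 981185.86 + (286.69) = 81.00 mGal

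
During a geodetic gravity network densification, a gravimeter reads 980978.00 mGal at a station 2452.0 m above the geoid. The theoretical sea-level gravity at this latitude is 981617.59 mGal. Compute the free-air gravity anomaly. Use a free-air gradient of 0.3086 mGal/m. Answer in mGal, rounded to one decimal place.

Free-air correction = 0.3086 × 2452.0 = 756.69 mGal
Free-air anomaly = 980978.00 − 981617.59 + (756.69) = 117.10 mGal

117.1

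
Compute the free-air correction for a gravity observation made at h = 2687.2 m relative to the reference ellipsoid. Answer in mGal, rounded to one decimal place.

Free-air correction = 0.3086 × 2687.2 = 829.3 mGal

829.3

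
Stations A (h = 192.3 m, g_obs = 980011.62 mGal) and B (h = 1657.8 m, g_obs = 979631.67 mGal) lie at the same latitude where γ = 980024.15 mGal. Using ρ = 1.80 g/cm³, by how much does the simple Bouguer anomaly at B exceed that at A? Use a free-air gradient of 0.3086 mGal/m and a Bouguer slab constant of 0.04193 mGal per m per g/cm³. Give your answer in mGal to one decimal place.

Δg_SB(A) = 980011.62 − 980024.15 + 0.3086×192.3 − 0.04193×1.80×192.3 = 32.30 mGal
Δg_SB(B) = 979631.67 − 980024.15 + 0.3086×1657.8 − 0.04193×1.80×1657.8 = -6.00 mGal
Difference = -6.00 − (32.30) = -38.30 mGal

-38.3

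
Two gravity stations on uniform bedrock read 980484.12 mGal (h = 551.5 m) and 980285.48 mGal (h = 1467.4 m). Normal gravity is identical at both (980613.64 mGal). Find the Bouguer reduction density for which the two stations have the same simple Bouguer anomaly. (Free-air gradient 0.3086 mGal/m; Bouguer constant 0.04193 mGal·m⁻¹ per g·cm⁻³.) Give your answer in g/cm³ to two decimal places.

2.19

Δg_obs = 980285.48 − 980484.12 = -198.64 mGal over Δh = 1467.4 − 551.5 = 915.9 m
Equal Bouguer anomalies ⇒ Δg_obs + (0.3086 − 0.04193ρ)·Δh = 0
0.3086 − 0.04193ρ = −Δg_obs/Δh = 0.21688
ρ = (0.3086 − 0.21688) / 0.04193 = 2.19 g/cm³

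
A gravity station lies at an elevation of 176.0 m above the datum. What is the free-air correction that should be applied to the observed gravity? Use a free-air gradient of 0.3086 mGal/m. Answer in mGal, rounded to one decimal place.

54.3

Free-air correction = 0.3086 × 176.0 = 54.3 mGal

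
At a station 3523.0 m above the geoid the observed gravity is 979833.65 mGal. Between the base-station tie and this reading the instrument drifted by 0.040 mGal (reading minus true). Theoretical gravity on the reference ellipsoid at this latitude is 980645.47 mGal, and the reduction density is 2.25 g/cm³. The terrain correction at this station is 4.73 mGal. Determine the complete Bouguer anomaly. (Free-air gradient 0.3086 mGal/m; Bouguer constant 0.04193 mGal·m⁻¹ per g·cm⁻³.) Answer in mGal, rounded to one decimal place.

-52.3

Drift-corrected reading = 979833.65 − (0.040) = 979833.610 mGal
Free-air correction = 0.3086 × 3523.0 = 1087.20 mGal
Free-air anomaly = 979833.610 − 980645.47 + (1087.20) = 275.340 mGal
Bouguer slab correction = 0.04193 × 2.25 × 3523.0 = 332.37 mGal
Simple Bouguer anomaly = 275.340 − (332.37) = -57.030 mGal
Complete Bouguer anomaly = -57.030 + 4.73 = -52.300 mGal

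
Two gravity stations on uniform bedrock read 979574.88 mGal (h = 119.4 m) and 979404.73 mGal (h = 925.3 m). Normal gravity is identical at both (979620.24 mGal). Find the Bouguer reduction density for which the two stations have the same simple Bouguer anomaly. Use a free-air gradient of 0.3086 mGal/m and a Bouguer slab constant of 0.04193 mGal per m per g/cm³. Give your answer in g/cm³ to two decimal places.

Δg_obs = 979404.73 − 979574.88 = -170.15 mGal over Δh = 925.3 − 119.4 = 805.9 m
Equal Bouguer anomalies ⇒ Δg_obs + (0.3086 − 0.04193ρ)·Δh = 0
0.3086 − 0.04193ρ = −Δg_obs/Δh = 0.21113
ρ = (0.3086 − 0.21113) / 0.04193 = 2.32 g/cm³

2.32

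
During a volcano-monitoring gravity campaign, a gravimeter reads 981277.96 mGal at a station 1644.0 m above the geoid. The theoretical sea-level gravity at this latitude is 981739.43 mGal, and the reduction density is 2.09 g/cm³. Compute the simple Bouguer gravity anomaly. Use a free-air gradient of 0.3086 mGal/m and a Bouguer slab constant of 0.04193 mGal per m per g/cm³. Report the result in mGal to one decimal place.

Free-air correction = 0.3086 × 1644.0 = 507.34 mGal
Free-air anomaly = 981277.96 − 981739.43 + (507.34) = 45.87 mGal
Bouguer slab correction = 0.04193 × 2.09 × 1644.0 = 144.07 mGal
Simple Bouguer anomaly = 45.87 − (144.07) = -98.20 mGal

-98.2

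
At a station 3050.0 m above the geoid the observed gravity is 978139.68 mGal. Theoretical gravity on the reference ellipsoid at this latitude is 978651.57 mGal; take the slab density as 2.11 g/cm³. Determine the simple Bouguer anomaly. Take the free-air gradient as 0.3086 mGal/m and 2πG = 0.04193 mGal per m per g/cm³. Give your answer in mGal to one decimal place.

159.5

Free-air correction = 0.3086 × 3050.0 = 941.23 mGal
Free-air anomaly = 978139.68 − 978651.57 + (941.23) = 429.34 mGal
Bouguer slab correction = 0.04193 × 2.11 × 3050.0 = 269.84 mGal
Simple Bouguer anomaly = 429.34 − (269.84) = 159.50 mGal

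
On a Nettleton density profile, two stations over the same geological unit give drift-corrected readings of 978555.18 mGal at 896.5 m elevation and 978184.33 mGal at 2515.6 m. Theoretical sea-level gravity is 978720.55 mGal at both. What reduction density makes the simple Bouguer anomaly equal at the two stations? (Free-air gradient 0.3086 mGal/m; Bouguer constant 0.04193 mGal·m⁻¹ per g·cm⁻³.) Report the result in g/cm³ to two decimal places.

Δg_obs = 978184.33 − 978555.18 = -370.85 mGal over Δh = 2515.6 − 896.5 = 1619.1 m
Equal Bouguer anomalies ⇒ Δg_obs + (0.3086 − 0.04193ρ)·Δh = 0
0.3086 − 0.04193ρ = −Δg_obs/Δh = 0.22905
ρ = (0.3086 − 0.22905) / 0.04193 = 1.90 g/cm³

1.90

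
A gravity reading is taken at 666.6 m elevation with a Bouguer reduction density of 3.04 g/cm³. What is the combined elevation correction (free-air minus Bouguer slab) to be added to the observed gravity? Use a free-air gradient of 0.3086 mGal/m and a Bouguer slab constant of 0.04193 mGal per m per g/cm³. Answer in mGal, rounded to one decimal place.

Combined gradient = 0.3086 − 0.04193 × 3.04 = 0.1811328 mGal/m
Combined elevation correction = 0.1811328 × 666.6 = 120.7 mGal

120.7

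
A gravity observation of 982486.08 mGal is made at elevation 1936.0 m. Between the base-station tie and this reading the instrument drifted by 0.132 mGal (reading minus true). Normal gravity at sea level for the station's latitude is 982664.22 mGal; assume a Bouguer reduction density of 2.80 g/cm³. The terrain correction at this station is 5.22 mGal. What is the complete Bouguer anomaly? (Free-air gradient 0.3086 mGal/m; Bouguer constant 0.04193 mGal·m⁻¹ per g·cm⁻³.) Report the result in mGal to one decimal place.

Drift-corrected reading = 982486.08 − (0.132) = 982485.948 mGal
Free-air correction = 0.3086 × 1936.0 = 597.45 mGal
Free-air anomaly = 982485.948 − 982664.22 + (597.45) = 419.178 mGal
Bouguer slab correction = 0.04193 × 2.80 × 1936.0 = 227.29 mGal
Simple Bouguer anomaly = 419.178 − (227.29) = 191.888 mGal
Complete Bouguer anomaly = 191.888 + 5.22 = 197.108 mGal

197.1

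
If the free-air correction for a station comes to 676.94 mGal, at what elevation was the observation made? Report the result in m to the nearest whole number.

h = 676.94 / 0.3086 = 2193.58 m

2194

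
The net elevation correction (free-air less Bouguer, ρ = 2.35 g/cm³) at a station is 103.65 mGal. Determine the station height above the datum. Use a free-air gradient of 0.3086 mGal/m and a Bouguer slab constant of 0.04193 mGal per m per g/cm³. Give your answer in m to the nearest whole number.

493

Combined gradient = 0.3086 − 0.04193 × 2.35 = 0.2100645 mGal/m
h = 103.65 / 0.2100645 = 493.42 m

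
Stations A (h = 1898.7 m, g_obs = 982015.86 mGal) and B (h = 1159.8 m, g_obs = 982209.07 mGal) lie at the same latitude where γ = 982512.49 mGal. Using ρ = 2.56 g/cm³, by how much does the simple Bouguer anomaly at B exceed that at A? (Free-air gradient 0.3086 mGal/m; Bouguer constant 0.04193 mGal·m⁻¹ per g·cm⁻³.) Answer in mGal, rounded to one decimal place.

Δg_SB(A) = 982015.86 − 982512.49 + 0.3086×1898.7 − 0.04193×2.56×1898.7 = -114.50 mGal
Δg_SB(B) = 982209.07 − 982512.49 + 0.3086×1159.8 − 0.04193×2.56×1159.8 = -70.00 mGal
Difference = -70.00 − (-114.50) = 44.50 mGal

44.5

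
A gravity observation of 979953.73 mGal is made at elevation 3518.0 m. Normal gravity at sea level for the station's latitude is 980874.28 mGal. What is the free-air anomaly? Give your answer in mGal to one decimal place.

165.1

Free-air correction = 0.3086 × 3518.0 = 1085.65 mGal
Free-air anomaly = 979953.73 − 980874.28 + (1085.65) = 165.10 mGal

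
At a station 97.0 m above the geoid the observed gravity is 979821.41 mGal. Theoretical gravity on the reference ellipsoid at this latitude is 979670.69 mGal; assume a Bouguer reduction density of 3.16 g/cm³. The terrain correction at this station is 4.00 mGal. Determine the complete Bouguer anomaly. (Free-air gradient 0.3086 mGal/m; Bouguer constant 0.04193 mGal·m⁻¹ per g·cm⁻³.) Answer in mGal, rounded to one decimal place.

171.8

Free-air correction = 0.3086 × 97.0 = 29.93 mGal
Free-air anomaly = 979821.41 − 979670.69 + (29.93) = 180.65 mGal
Bouguer slab correction = 0.04193 × 3.16 × 97.0 = 12.85 mGal
Simple Bouguer anomaly = 180.65 − (12.85) = 167.80 mGal
Complete Bouguer anomaly = 167.80 + 4.00 = 171.80 mGal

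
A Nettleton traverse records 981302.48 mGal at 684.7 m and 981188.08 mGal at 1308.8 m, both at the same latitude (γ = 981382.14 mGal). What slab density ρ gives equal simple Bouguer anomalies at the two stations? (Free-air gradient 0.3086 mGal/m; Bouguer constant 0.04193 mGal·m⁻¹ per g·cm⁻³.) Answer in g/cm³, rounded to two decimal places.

Δg_obs = 981188.08 − 981302.48 = -114.40 mGal over Δh = 1308.8 − 684.7 = 624.1 m
Equal Bouguer anomalies ⇒ Δg_obs + (0.3086 − 0.04193ρ)·Δh = 0
0.3086 − 0.04193ρ = −Δg_obs/Δh = 0.18330
ρ = (0.3086 − 0.18330) / 0.04193 = 2.99 g/cm³

2.99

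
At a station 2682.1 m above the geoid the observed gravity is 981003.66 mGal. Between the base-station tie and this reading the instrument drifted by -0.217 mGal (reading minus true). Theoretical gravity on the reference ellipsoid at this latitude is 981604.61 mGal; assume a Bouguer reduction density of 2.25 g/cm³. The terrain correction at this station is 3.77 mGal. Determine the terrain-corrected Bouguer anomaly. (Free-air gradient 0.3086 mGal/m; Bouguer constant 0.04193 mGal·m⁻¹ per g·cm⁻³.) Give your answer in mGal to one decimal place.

Drift-corrected reading = 981003.66 − (-0.217) = 981003.877 mGal
Free-air correction = 0.3086 × 2682.1 = 827.70 mGal
Free-air anomaly = 981003.877 − 981604.61 + (827.70) = 226.967 mGal
Bouguer slab correction = 0.04193 × 2.25 × 2682.1 = 253.04 mGal
Simple Bouguer anomaly = 226.967 − (253.04) = -26.073 mGal
Complete Bouguer anomaly = -26.073 + 3.77 = -22.303 mGal

-22.3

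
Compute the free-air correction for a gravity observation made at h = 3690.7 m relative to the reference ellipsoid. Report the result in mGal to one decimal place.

Free-air correction = 0.3086 × 3690.7 = 1139.0 mGal

1139.0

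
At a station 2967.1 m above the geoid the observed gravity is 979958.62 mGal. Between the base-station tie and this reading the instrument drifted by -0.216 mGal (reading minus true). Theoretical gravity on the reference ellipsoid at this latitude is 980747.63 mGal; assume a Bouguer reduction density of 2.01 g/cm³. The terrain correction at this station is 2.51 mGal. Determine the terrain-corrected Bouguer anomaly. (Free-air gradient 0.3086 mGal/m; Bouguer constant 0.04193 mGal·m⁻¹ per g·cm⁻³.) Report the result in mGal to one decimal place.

-120.7

Drift-corrected reading = 979958.62 − (-0.216) = 979958.836 mGal
Free-air correction = 0.3086 × 2967.1 = 915.65 mGal
Free-air anomaly = 979958.836 − 980747.63 + (915.65) = 126.856 mGal
Bouguer slab correction = 0.04193 × 2.01 × 2967.1 = 250.07 mGal
Simple Bouguer anomaly = 126.856 − (250.07) = -123.214 mGal
Complete Bouguer anomaly = -123.214 + 2.51 = -120.704 mGal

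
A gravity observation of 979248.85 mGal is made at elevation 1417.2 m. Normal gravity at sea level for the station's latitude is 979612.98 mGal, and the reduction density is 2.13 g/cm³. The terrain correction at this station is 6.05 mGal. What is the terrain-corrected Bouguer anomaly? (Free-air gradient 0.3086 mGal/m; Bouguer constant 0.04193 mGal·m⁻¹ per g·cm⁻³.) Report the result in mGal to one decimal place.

-47.3

Free-air correction = 0.3086 × 1417.2 = 437.35 mGal
Free-air anomaly = 979248.85 − 979612.98 + (437.35) = 73.22 mGal
Bouguer slab correction = 0.04193 × 2.13 × 1417.2 = 126.57 mGal
Simple Bouguer anomaly = 73.22 − (126.57) = -53.35 mGal
Complete Bouguer anomaly = -53.35 + 6.05 = -47.30 mGal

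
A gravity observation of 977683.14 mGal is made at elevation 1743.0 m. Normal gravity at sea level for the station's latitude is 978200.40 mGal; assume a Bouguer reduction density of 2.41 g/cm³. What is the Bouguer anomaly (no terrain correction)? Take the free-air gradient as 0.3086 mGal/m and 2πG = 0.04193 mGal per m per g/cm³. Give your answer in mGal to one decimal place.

Free-air correction = 0.3086 × 1743.0 = 537.89 mGal
Free-air anomaly = 977683.14 − 978200.40 + (537.89) = 20.63 mGal
Bouguer slab correction = 0.04193 × 2.41 × 1743.0 = 176.13 mGal
Simple Bouguer anomaly = 20.63 − (176.13) = -155.50 mGal

-155.5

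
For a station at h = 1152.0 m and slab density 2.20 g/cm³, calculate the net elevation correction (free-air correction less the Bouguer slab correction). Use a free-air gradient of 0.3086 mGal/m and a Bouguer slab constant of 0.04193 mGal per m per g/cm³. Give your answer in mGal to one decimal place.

Combined gradient = 0.3086 − 0.04193 × 2.20 = 0.2163540 mGal/m
Combined elevation correction = 0.2163540 × 1152.0 = 249.2 mGal

249.2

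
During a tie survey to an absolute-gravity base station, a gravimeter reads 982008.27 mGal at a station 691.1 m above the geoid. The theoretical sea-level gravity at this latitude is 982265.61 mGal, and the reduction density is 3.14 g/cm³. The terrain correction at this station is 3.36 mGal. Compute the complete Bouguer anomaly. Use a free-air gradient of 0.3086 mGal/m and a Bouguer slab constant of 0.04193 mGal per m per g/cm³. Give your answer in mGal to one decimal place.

Free-air correction = 0.3086 × 691.1 = 213.27 mGal
Free-air anomaly = 982008.27 − 982265.61 + (213.27) = -44.07 mGal
Bouguer slab correction = 0.04193 × 3.14 × 691.1 = 90.99 mGal
Simple Bouguer anomaly = -44.07 − (90.99) = -135.06 mGal
Complete Bouguer anomaly = -135.06 + 3.36 = -131.70 mGal

-131.7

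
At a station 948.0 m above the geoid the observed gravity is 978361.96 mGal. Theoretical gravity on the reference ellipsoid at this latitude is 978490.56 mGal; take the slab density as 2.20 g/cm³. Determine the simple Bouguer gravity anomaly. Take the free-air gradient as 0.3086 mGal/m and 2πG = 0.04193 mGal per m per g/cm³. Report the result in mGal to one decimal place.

Free-air correction = 0.3086 × 948.0 = 292.55 mGal
Free-air anomaly = 978361.96 − 978490.56 + (292.55) = 163.95 mGal
Bouguer slab correction = 0.04193 × 2.20 × 948.0 = 87.45 mGal
Simple Bouguer anomaly = 163.95 − (87.45) = 76.50 mGal

76.5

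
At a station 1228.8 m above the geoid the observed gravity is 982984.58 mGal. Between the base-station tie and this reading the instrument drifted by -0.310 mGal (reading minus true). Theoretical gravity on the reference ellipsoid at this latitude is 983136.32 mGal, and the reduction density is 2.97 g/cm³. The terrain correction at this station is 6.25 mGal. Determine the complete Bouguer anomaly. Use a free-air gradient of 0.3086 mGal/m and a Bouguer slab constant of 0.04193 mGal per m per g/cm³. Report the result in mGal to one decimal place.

81.0

Drift-corrected reading = 982984.58 − (-0.310) = 982984.890 mGal
Free-air correction = 0.3086 × 1228.8 = 379.21 mGal
Free-air anomaly = 982984.890 − 983136.32 + (379.21) = 227.780 mGal
Bouguer slab correction = 0.04193 × 2.97 × 1228.8 = 153.03 mGal
Simple Bouguer anomaly = 227.780 − (153.03) = 74.750 mGal
Complete Bouguer anomaly = 74.750 + 6.25 = 81.000 mGal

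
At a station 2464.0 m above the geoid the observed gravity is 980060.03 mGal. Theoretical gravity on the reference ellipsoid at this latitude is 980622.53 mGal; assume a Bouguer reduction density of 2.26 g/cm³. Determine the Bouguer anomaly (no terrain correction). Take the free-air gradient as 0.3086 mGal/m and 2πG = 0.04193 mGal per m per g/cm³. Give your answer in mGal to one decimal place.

-35.6

Free-air correction = 0.3086 × 2464.0 = 760.39 mGal
Free-air anomaly = 980060.03 − 980622.53 + (760.39) = 197.89 mGal
Bouguer slab correction = 0.04193 × 2.26 × 2464.0 = 233.49 mGal
Simple Bouguer anomaly = 197.89 − (233.49) = -35.60 mGal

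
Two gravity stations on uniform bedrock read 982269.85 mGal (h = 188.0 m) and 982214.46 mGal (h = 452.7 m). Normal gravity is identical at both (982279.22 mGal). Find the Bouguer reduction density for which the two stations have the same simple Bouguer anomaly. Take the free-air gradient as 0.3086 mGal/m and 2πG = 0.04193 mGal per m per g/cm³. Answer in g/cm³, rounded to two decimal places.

Δg_obs = 982214.46 − 982269.85 = -55.39 mGal over Δh = 452.7 − 188.0 = 264.7 m
Equal Bouguer anomalies ⇒ Δg_obs + (0.3086 − 0.04193ρ)·Δh = 0
0.3086 − 0.04193ρ = −Δg_obs/Δh = 0.20926
ρ = (0.3086 − 0.20926) / 0.04193 = 2.37 g/cm³

2.37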